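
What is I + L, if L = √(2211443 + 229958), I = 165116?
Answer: 165116 + √2441401 ≈ 1.6668e+5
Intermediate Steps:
L = √2441401 ≈ 1562.5
I + L = 165116 + √2441401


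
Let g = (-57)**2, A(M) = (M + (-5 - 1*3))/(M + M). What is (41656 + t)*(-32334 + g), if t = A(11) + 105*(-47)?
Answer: -23496753525/22 ≈ -1.0680e+9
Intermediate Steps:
A(M) = (-8 + M)/(2*M) (A(M) = (M + (-5 - 3))/((2*M)) = (M - 8)*(1/(2*M)) = (-8 + M)*(1/(2*M)) = (-8 + M)/(2*M))
g = 3249
t = -108567/22 (t = (1/2)*(-8 + 11)/11 + 105*(-47) = (1/2)*(1/11)*3 - 4935 = 3/22 - 4935 = -108567/22 ≈ -4934.9)
(41656 + t)*(-32334 + g) = (41656 - 108567/22)*(-32334 + 3249) = (807865/22)*(-29085) = -23496753525/22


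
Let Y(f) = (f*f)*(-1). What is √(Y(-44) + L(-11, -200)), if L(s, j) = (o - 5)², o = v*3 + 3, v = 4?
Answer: 6*I*√51 ≈ 42.849*I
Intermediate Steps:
o = 15 (o = 4*3 + 3 = 12 + 3 = 15)
L(s, j) = 100 (L(s, j) = (15 - 5)² = 10² = 100)
Y(f) = -f² (Y(f) = f²*(-1) = -f²)
√(Y(-44) + L(-11, -200)) = √(-1*(-44)² + 100) = √(-1*1936 + 100) = √(-1936 + 100) = √(-1836) = 6*I*√51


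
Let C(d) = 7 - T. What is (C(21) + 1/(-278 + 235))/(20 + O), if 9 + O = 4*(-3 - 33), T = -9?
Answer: -687/5719 ≈ -0.12013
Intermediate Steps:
O = -153 (O = -9 + 4*(-3 - 33) = -9 + 4*(-36) = -9 - 144 = -153)
C(d) = 16 (C(d) = 7 - 1*(-9) = 7 + 9 = 16)
(C(21) + 1/(-278 + 235))/(20 + O) = (16 + 1/(-278 + 235))/(20 - 153) = (16 + 1/(-43))/(-133) = (16 - 1/43)*(-1/133) = (687/43)*(-1/133) = -687/5719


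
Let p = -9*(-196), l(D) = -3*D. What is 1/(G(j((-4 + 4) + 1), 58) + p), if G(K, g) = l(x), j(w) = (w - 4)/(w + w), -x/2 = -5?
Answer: 1/1734 ≈ 0.00057670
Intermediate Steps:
x = 10 (x = -2*(-5) = 10)
j(w) = (-4 + w)/(2*w) (j(w) = (-4 + w)/((2*w)) = (-4 + w)*(1/(2*w)) = (-4 + w)/(2*w))
G(K, g) = -30 (G(K, g) = -3*10 = -30)
p = 1764
1/(G(j((-4 + 4) + 1), 58) + p) = 1/(-30 + 1764) = 1/1734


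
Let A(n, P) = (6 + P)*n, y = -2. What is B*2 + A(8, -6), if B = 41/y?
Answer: -41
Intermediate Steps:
A(n, P) = n*(6 + P)
B = -41/2 (B = 41/(-2) = 41*(-½) = -41/2 ≈ -20.500)
B*2 + A(8, -6) = -41/2*2 + 8*(6 - 6) = -41 + 8*0 = -41 + 0 = -41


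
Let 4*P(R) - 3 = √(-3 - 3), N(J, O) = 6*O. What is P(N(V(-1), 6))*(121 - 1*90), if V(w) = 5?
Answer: 93/4 + 31*I*√6/4 ≈ 23.25 + 18.984*I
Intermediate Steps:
P(R) = ¾ + I*√6/4 (P(R) = ¾ + √(-3 - 3)/4 = ¾ + √(-6)/4 = ¾ + (I*√6)/4 = ¾ + I*√6/4)
P(N(V(-1), 6))*(121 - 1*90) = (¾ + I*√6/4)*(121 - 1*90) = (¾ + I*√6/4)*(121 - 90) = (¾ + I*√6/4)*31 = 93/4 + 31*I*√6/4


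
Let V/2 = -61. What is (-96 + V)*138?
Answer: -30084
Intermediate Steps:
V = -122 (V = 2*(-61) = -122)
(-96 + V)*138 = (-96 - 122)*138 = -218*138 = -30084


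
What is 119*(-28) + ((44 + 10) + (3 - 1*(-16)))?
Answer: -3259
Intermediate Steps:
119*(-28) + ((44 + 10) + (3 - 1*(-16))) = -3332 + (54 + (3 + 16)) = -3332 + (54 + 19) = -3332 + 73 = -3259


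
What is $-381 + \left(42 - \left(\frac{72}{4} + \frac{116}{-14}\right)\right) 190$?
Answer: $\frac{40273}{7} \approx 5753.3$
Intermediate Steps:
$-381 + \left(42 - \left(\frac{72}{4} + \frac{116}{-14}\right)\right) 190 = -381 + \left(42 - \left(72 \cdot \frac{1}{4} + 116 \left(- \frac{1}{14}\right)\right)\right) 190 = -381 + \left(42 - \left(18 - \frac{58}{7}\right)\right) 190 = -381 + \left(42 - \frac{68}{7}\right) 190 = -381 + \frac{226}{7} \cdot 190 = -381 + \frac{42940}{7} = \frac{40273}{7}$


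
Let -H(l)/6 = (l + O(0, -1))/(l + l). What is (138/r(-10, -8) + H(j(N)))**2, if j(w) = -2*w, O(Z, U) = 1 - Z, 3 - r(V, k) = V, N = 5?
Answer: 1058841/16900 ≈ 62.653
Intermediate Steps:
r(V, k) = 3 - V
H(l) = -3*(1 + l)/l (H(l) = -6*(l + (1 - 1*0))/(l + l) = -6*(l + (1 + 0))/(2*l) = -6*(l + 1)*1/(2*l) = -6*(1 + l)*1/(2*l) = -3*(1 + l)/l)
(138/r(-10, -8) + H(j(N)))**2 = (138/(3 - 1*(-10)) + (-3 - 3/((-2*5))))**2 = (138/(3 + 10) + (-3 - 3/(-10)))**2 = (138/13 + (-3 - 3*(-1/10)))**2 = (138*(1/13) + (-3 + 3/10))**2 = (138/13 - 27/10)**2 = (1029/130)**2 = 1058841/16900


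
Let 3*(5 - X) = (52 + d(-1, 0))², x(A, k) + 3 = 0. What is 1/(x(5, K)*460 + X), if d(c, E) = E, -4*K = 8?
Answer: -3/6829 ≈ -0.00043930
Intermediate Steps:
K = -2 (K = -¼*8 = -2)
x(A, k) = -3 (x(A, k) = -3 + 0 = -3)
X = -2689/3 (X = 5 - (52 + 0)²/3 = 5 - ⅓*52² = 5 - ⅓*2704 = 5 - 2704/3 = -2689/3 ≈ -896.33)
1/(x(5, K)*460 + X) = 1/(-3*460 - 2689/3) = 1/(-1380 - 2689/3) = 1/(-6829/3) = -3/6829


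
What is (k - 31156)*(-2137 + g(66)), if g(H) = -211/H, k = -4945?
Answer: 5099374553/66 ≈ 7.7263e+7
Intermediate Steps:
(k - 31156)*(-2137 + g(66)) = (-4945 - 31156)*(-2137 - 211/66) = -36101*(-2137 - 211*1/66) = -36101*(-2137 - 211/66) = -36101*(-141253/66) = 5099374553/66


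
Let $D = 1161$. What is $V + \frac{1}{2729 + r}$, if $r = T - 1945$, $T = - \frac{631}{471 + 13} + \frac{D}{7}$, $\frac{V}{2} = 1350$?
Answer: $\frac{8676990688}{3213699} \approx 2700.0$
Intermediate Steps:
$V = 2700$ ($V = 2 \cdot 1350 = 2700$)
$T = \frac{557507}{3388}$ ($T = - \frac{631}{471 + 13} + \frac{1161}{7} = - \frac{631}{484} + 1161 \cdot \frac{1}{7} = \left(-631\right) \frac{1}{484} + \frac{1161}{7} = - \frac{631}{484} + \frac{1161}{7} = \frac{557507}{3388} \approx 164.55$)
$r = - \frac{6032153}{3388}$ ($r = \frac{557507}{3388} - 1945 = - \frac{6032153}{3388} \approx -1780.4$)
$V + \frac{1}{2729 + r} = 2700 + \frac{1}{2729 - \frac{6032153}{3388}} = 2700 + \frac{1}{\frac{3213699}{3388}} = 2700 + \frac{3388}{3213699} = \frac{8676990688}{3213699}$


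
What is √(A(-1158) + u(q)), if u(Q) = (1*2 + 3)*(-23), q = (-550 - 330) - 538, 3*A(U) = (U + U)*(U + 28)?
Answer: √872245 ≈ 933.94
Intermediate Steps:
A(U) = 2*U*(28 + U)/3 (A(U) = ((U + U)*(U + 28))/3 = ((2*U)*(28 + U))/3 = (2*U*(28 + U))/3 = 2*U*(28 + U)/3)
q = -1418 (q = -880 - 538 = -1418)
u(Q) = -115 (u(Q) = (2 + 3)*(-23) = 5*(-23) = -115)
√(A(-1158) + u(q)) = √((⅔)*(-1158)*(28 - 1158) - 115) = √((⅔)*(-1158)*(-1130) - 115) = √(872360 - 115) = √872245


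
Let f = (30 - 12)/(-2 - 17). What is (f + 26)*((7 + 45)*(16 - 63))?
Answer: -1163344/19 ≈ -61229.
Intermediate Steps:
f = -18/19 (f = 18/(-19) = 18*(-1/19) = -18/19 ≈ -0.94737)
(f + 26)*((7 + 45)*(16 - 63)) = (-18/19 + 26)*((7 + 45)*(16 - 63)) = 476*(52*(-47))/19 = (476/19)*(-2444) = -1163344/19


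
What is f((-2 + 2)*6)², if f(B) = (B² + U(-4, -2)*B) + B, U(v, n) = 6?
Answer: 0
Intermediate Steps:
f(B) = B² + 7*B (f(B) = (B² + 6*B) + B = B² + 7*B)
f((-2 + 2)*6)² = (((-2 + 2)*6)*(7 + (-2 + 2)*6))² = ((0*6)*(7 + 0*6))² = (0*(7 + 0))² = (0*7)² = 0² = 0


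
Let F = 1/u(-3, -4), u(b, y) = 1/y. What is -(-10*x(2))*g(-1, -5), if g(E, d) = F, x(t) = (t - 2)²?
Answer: 0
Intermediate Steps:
u(b, y) = 1/y
x(t) = (-2 + t)²
F = -4 (F = 1/(1/(-4)) = 1/(-¼) = -4)
g(E, d) = -4
-(-10*x(2))*g(-1, -5) = -(-10*(-2 + 2)²)*(-4) = -(-10*0²)*(-4) = -(-10*0)*(-4) = -0*(-4) = -1*0 = 0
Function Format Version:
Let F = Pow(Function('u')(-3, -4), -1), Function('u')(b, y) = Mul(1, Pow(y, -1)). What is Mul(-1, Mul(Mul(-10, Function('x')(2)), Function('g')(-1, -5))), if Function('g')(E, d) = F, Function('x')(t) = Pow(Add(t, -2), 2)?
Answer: 0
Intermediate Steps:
Function('u')(b, y) = Pow(y, -1)
Function('x')(t) = Pow(Add(-2, t), 2)
F = -4 (F = Pow(Pow(-4, -1), -1) = Pow(Rational(-1, 4), -1) = -4)
Function('g')(E, d) = -4
Mul(-1, Mul(Mul(-10, Function('x')(2)), Function('g')(-1, -5))) = Mul(-1, Mul(Mul(-10, Pow(Add(-2, 2), 2)), -4)) = Mul(-1, Mul(Mul(-10, Pow(0, 2)), -4)) = Mul(-1, Mul(Mul(-10, 0), -4)) = Mul(-1, Mul(0, -4)) = Mul(-1, 0) = 0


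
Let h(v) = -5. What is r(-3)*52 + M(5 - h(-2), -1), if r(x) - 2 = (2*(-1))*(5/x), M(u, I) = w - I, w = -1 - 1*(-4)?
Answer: 844/3 ≈ 281.33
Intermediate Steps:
w = 3 (w = -1 + 4 = 3)
M(u, I) = 3 - I
r(x) = 2 - 10/x (r(x) = 2 + (2*(-1))*(5/x) = 2 - 10/x)
r(-3)*52 + M(5 - h(-2), -1) = (2 - 10/(-3))*52 + (3 - 1*(-1)) = (2 - 10*(-⅓))*52 + (3 + 1) = (2 + 10/3)*52 + 4 = (16/3)*52 + 4 = 832/3 + 4 = 844/3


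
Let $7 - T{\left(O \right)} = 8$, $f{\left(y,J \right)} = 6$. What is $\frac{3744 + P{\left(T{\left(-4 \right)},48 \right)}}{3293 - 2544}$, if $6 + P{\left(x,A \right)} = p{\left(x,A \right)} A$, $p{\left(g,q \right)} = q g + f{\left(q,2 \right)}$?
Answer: $\frac{246}{107} \approx 2.2991$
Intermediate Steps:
$T{\left(O \right)} = -1$ ($T{\left(O \right)} = 7 - 8 = -1$)
$p{\left(g,q \right)} = 6 + g q$ ($p{\left(g,q \right)} = q g + 6 = g q + 6 = 6 + g q$)
$P{\left(x,A \right)} = -6 + A \left(6 + A x\right)$ ($P{\left(x,A \right)} = -6 + \left(6 + x A\right) A = -6 + \left(6 + A x\right) A = -6 + A \left(6 + A x\right)$)
$\frac{3744 + P{\left(T{\left(-4 \right)},48 \right)}}{3293 - 2544} = \frac{3744 + \left(-6 + 48 \left(6 + 48 \left(-1\right)\right)\right)}{3293 - 2544} = \frac{3744 + \left(-6 + 48 \left(6 - 48\right)\right)}{749} = \left(3744 + \left(-6 + 48 \left(-42\right)\right)\right) \frac{1}{749} = \left(3744 - 2022\right) \frac{1}{749} = 1722 \cdot \frac{1}{749} = \frac{246}{107}$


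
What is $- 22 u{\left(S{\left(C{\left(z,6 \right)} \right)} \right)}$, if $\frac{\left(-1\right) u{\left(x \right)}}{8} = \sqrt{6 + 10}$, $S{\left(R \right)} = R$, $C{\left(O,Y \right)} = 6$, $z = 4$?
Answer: $704$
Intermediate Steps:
$u{\left(x \right)} = -32$ ($u{\left(x \right)} = - 8 \sqrt{6 + 10} = - 8 \sqrt{16} = \left(-8\right) 4 = -32$)
$- 22 u{\left(S{\left(C{\left(z,6 \right)} \right)} \right)} = \left(-22\right) \left(-32\right) = 704$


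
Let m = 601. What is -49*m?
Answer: -29449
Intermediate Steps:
-49*m = -49*601 = -29449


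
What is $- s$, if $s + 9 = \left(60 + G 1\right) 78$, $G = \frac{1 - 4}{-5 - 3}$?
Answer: $- \frac{18801}{4} \approx -4700.3$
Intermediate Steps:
$G = \frac{3}{8}$ ($G = \frac{1 - 4}{-5 - 3} = \frac{1 - 4}{-8} = \left(-3\right) \left(- \frac{1}{8}\right) = \frac{3}{8} \approx 0.375$)
$s = \frac{18801}{4}$ ($s = -9 + \left(60 + \frac{3}{8} \cdot 1\right) 78 = -9 + \left(60 + \frac{3}{8}\right) 78 = -9 + \frac{483}{8} \cdot 78 = -9 + \frac{18837}{4} = \frac{18801}{4} \approx 4700.3$)
$- s = \left(-1\right) \frac{18801}{4} = - \frac{18801}{4}$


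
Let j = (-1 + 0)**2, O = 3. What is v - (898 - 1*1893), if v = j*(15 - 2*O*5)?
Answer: 980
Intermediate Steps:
j = 1 (j = (-1)**2 = 1)
v = -15 (v = 1*(15 - 2*3*5) = 1*(15 - 6*5) = 1*(15 - 30) = 1*(-15) = -15)
v - (898 - 1*1893) = -15 - (898 - 1*1893) = -15 - (898 - 1893) = -15 - 1*(-995) = -15 + 995 = 980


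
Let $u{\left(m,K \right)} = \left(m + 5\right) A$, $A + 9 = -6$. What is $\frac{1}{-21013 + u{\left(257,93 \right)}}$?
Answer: $- \frac{1}{24943} \approx -4.0091 \cdot 10^{-5}$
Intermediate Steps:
$A = -15$ ($A = -9 - 6 = -15$)
$u{\left(m,K \right)} = -75 - 15 m$ ($u{\left(m,K \right)} = \left(m + 5\right) \left(-15\right) = \left(5 + m\right) \left(-15\right) = -75 - 15 m$)
$\frac{1}{-21013 + u{\left(257,93 \right)}} = \frac{1}{-21013 - 3930} = \frac{1}{-24943} = - \frac{1}{24943}$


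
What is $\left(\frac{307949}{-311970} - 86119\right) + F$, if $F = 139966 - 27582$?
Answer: $\frac{8193584101}{311970} \approx 26264.0$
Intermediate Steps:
$F = 112384$ ($F = 139966 - 27582 = 112384$)
$\left(\frac{307949}{-311970} - 86119\right) + F = \left(\frac{307949}{-311970} - 86119\right) + 112384 = \left(307949 \left(- \frac{1}{311970}\right) - 86119\right) + 112384 = \left(- \frac{307949}{311970} - 86119\right) + 112384 = - \frac{26866852379}{311970} + 112384 = \frac{8193584101}{311970}$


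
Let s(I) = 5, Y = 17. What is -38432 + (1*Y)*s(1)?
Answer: -38347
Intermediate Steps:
-38432 + (1*Y)*s(1) = -38432 + (1*17)*5 = -38432 + 17*5 = -38432 + 85 = -38347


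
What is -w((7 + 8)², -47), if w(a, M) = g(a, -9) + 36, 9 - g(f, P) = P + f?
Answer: 171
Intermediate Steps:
g(f, P) = 9 - P - f (g(f, P) = 9 - (P + f) = 9 + (-P - f) = 9 - P - f)
w(a, M) = 54 - a (w(a, M) = (9 - 1*(-9) - a) + 36 = (9 + 9 - a) + 36 = (18 - a) + 36 = 54 - a)
-w((7 + 8)², -47) = -(54 - (7 + 8)²) = -(54 - 1*15²) = -(54 - 1*225) = -(54 - 225) = -1*(-171) = 171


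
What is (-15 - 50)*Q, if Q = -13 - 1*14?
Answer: 1755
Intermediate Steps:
Q = -27 (Q = -13 - 14 = -27)
(-15 - 50)*Q = (-15 - 50)*(-27) = -65*(-27) = 1755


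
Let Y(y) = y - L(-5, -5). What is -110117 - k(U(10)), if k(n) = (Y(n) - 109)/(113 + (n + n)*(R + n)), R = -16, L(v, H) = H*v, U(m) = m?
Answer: -770943/7 ≈ -1.1013e+5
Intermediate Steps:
Y(y) = -25 + y (Y(y) = y - (-5)*(-5) = y - 1*25 = y - 25 = -25 + y)
k(n) = (-134 + n)/(113 + 2*n*(-16 + n)) (k(n) = ((-25 + n) - 109)/(113 + (n + n)*(-16 + n)) = (-134 + n)/(113 + (2*n)*(-16 + n)) = (-134 + n)/(113 + 2*n*(-16 + n)))
-110117 - k(U(10)) = -110117 - (-134 + 10)/(113 - 32*10 + 2*10²) = -110117 - (-124)/(113 - 320 + 2*100) = -110117 - (-124)/(113 - 320 + 200) = -110117 - (-124)/(-7) = -110117 - (-1)*(-124)/7 = -110117 - 1*124/7 = -110117 - 124/7 = -770943/7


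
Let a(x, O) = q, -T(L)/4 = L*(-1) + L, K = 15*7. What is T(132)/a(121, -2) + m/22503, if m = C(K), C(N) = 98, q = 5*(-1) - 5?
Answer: 98/22503 ≈ 0.0043550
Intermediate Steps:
q = -10 (q = -5 - 5 = -10)
K = 105
T(L) = 0 (T(L) = -4*(L*(-1) + L) = -4*(-L + L) = -4*0 = 0)
m = 98
a(x, O) = -10
T(132)/a(121, -2) + m/22503 = 0/(-10) + 98/22503 = 0*(-⅒) + 98*(1/22503) = 0 + 98/22503 = 98/22503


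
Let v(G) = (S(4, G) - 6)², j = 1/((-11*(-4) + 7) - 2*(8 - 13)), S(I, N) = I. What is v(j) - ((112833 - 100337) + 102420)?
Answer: -114912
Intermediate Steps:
j = 1/61 (j = 1/((44 + 7) - 2*(-5)) = 1/(51 + 10) = 1/61 ≈ 0.016393)
v(G) = 4 (v(G) = (4 - 6)² = (-2)² = 4)
v(j) - ((112833 - 100337) + 102420) = 4 - ((112833 - 100337) + 102420) = 4 - (12496 + 102420) = 4 - 1*114916 = 4 - 114916 = -114912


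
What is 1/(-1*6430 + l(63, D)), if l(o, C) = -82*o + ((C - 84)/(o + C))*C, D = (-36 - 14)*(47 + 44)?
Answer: -641/10445136 ≈ -6.1368e-5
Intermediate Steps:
D = -4550 (D = -50*91 = -4550)
l(o, C) = -82*o + C*(-84 + C)/(C + o) (l(o, C) = -82*o + ((-84 + C)/(C + o))*C = -82*o + C*(-84 + C)/(C + o))
1/(-1*6430 + l(63, D)) = 1/(-1*6430 + ((-4550)² - 84*(-4550) - 82*63² - 82*(-4550)*63)/(-4550 + 63)) = 1/(-6430 + (20702500 + 382200 - 82*3969 + 23505300)/(-4487)) = 1/(-6430 - (20702500 + 382200 - 325458 + 23505300)/4487) = 1/(-6430 - 1/4487*44264542) = 1/(-6430 - 6323506/641) = 1/(-10445136/641) = -641/10445136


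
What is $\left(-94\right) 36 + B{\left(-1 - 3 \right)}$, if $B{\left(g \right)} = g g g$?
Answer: $-3448$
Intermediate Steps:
$B{\left(g \right)} = g^{3}$ ($B{\left(g \right)} = g^{2} g = g^{3}$)
$\left(-94\right) 36 + B{\left(-1 - 3 \right)} = \left(-94\right) 36 + \left(-1 - 3\right)^{3} = -3384 + \left(-1 - 3\right)^{3} = -3384 + \left(-4\right)^{3} = -3384 - 64 = -3448$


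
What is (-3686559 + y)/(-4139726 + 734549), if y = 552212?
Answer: 3134347/3405177 ≈ 0.92047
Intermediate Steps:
(-3686559 + y)/(-4139726 + 734549) = (-3686559 + 552212)/(-4139726 + 734549) = -3134347/(-3405177) = -3134347*(-1/3405177) = 3134347/3405177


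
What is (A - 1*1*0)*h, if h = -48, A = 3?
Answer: -144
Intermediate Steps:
(A - 1*1*0)*h = (3 - 1*1*0)*(-48) = (3 - 1*0)*(-48) = (3 + 0)*(-48) = 3*(-48) = -144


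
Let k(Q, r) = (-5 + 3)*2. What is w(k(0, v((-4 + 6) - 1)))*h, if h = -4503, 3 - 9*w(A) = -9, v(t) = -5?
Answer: -6004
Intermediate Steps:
k(Q, r) = -4 (k(Q, r) = -2*2 = -4)
w(A) = 4/3 (w(A) = 1/3 - 1/9*(-9) = 1/3 + 1 = 4/3)
w(k(0, v((-4 + 6) - 1)))*h = (4/3)*(-4503) = -6004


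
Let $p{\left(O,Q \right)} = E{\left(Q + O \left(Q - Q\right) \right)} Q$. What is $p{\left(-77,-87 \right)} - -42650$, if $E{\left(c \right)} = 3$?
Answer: $42389$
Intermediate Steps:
$p{\left(O,Q \right)} = 3 Q$
$p{\left(-77,-87 \right)} - -42650 = 3 \left(-87\right) - -42650 = -261 + 42650 = 42389$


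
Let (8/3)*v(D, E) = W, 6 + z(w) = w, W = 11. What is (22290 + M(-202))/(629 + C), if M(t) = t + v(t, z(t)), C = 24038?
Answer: 176737/197336 ≈ 0.89561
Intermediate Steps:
z(w) = -6 + w
v(D, E) = 33/8 (v(D, E) = (3/8)*11 = 33/8)
M(t) = 33/8 + t (M(t) = t + 33/8 = 33/8 + t)
(22290 + M(-202))/(629 + C) = (22290 + (33/8 - 202))/(629 + 24038) = (22290 - 1583/8)/24667 = (176737/8)*(1/24667) = 176737/197336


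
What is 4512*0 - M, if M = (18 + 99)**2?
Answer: -13689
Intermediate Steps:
M = 13689 (M = 117**2 = 13689)
4512*0 - M = 4512*0 - 1*13689 = 0 - 13689 = -13689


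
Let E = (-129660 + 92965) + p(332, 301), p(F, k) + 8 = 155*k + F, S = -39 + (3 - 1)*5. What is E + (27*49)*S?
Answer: -28083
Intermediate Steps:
S = -29 (S = -39 + 2*5 = -39 + 10 = -29)
p(F, k) = -8 + F + 155*k (p(F, k) = -8 + (155*k + F) = -8 + (F + 155*k) = -8 + F + 155*k)
E = 10284 (E = (-129660 + 92965) + (-8 + 332 + 155*301) = -36695 + (-8 + 332 + 46655) = -36695 + 46979 = 10284)
E + (27*49)*S = 10284 + (27*49)*(-29) = 10284 + 1323*(-29) = 10284 - 38367 = -28083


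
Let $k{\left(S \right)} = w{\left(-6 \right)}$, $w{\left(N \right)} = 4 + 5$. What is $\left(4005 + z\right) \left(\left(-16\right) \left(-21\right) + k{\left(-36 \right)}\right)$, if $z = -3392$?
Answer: $211485$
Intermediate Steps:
$w{\left(N \right)} = 9$
$k{\left(S \right)} = 9$
$\left(4005 + z\right) \left(\left(-16\right) \left(-21\right) + k{\left(-36 \right)}\right) = \left(4005 - 3392\right) \left(\left(-16\right) \left(-21\right) + 9\right) = 613 \left(336 + 9\right) = 613 \cdot 345 = 211485$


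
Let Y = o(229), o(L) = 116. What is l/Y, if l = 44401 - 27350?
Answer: 17051/116 ≈ 146.99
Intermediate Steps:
Y = 116
l = 17051
l/Y = 17051/116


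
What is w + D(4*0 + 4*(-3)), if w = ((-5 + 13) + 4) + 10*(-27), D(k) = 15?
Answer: -243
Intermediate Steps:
w = -258 (w = (8 + 4) - 270 = 12 - 270 = -258)
w + D(4*0 + 4*(-3)) = -258 + 15 = -243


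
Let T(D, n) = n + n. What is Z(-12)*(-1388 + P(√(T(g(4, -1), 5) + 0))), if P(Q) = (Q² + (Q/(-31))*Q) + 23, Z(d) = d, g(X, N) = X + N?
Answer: 504180/31 ≈ 16264.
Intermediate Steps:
g(X, N) = N + X
T(D, n) = 2*n
P(Q) = 23 + 30*Q²/31 (P(Q) = (Q² + (Q*(-1/31))*Q) + 23 = (Q² + (-Q/31)*Q) + 23 = (Q² - Q²/31) + 23 = 30*Q²/31 + 23 = 23 + 30*Q²/31)
Z(-12)*(-1388 + P(√(T(g(4, -1), 5) + 0))) = -12*(-1388 + (23 + 30*(√(2*5 + 0))²/31)) = -12*(-1388 + (23 + 30*(√(10 + 0))²/31)) = -12*(-1388 + (23 + 30*(√10)²/31)) = -12*(-1388 + (23 + (30/31)*10)) = -12*(-1388 + (23 + 300/31)) = -12*(-1388 + 1013/31) = -12*(-42015/31) = 504180/31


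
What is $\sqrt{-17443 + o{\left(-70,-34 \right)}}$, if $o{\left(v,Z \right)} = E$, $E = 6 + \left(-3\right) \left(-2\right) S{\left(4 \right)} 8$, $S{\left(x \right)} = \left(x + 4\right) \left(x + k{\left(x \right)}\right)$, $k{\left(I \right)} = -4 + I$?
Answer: $i \sqrt{15901} \approx 126.1 i$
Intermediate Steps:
$S{\left(x \right)} = \left(-4 + 2 x\right) \left(4 + x\right)$ ($S{\left(x \right)} = \left(x + 4\right) \left(x + \left(-4 + x\right)\right) = \left(4 + x\right) \left(-4 + 2 x\right) = \left(-4 + 2 x\right) \left(4 + x\right)$)
$E = 1542$ ($E = 6 + \left(-3\right) \left(-2\right) \left(-16 + 2 \cdot 4^{2} + 4 \cdot 4\right) 8 = 6 + 6 \left(-16 + 2 \cdot 16 + 16\right) 8 = 6 + 6 \left(-16 + 32 + 16\right) 8 = 6 + 6 \cdot 32 \cdot 8 = 6 + 192 \cdot 8 = 6 + 1536 = 1542$)
$o{\left(v,Z \right)} = 1542$
$\sqrt{-17443 + o{\left(-70,-34 \right)}} = \sqrt{-17443 + 1542} = \sqrt{-15901} = i \sqrt{15901}$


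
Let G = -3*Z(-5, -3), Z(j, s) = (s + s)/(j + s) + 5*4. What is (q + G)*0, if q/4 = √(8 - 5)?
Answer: 0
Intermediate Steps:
Z(j, s) = 20 + 2*s/(j + s) (Z(j, s) = (2*s)/(j + s) + 20 = 2*s/(j + s) + 20 = 20 + 2*s/(j + s))
q = 4*√3 (q = 4*√(8 - 5) = 4*√3 ≈ 6.9282)
G = -249/4 (G = -6*(10*(-5) + 11*(-3))/(-5 - 3) = -6*(-50 - 33)/(-8) = -6*(-1)*(-83)/8 = -3*83/4 = -249/4 ≈ -62.250)
(q + G)*0 = (4*√3 - 249/4)*0 = (-249/4 + 4*√3)*0 = 0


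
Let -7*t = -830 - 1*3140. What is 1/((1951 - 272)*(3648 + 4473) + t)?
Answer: 7/95450083 ≈ 7.3337e-8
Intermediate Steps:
t = 3970/7 (t = -(-830 - 1*3140)/7 = -(-830 - 3140)/7 = -1/7*(-3970) = 3970/7 ≈ 567.14)
1/((1951 - 272)*(3648 + 4473) + t) = 1/((1951 - 272)*(3648 + 4473) + 3970/7) = 1/(1679*8121 + 3970/7) = 1/(13635159 + 3970/7) = 1/(95450083/7) = 7/95450083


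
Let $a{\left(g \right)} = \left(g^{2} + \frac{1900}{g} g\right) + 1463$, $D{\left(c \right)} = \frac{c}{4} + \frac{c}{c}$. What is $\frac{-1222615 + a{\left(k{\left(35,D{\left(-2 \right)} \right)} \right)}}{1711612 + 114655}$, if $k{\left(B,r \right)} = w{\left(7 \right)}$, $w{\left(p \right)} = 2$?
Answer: $- \frac{1219248}{1826267} \approx -0.66762$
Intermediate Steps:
$D{\left(c \right)} = 1 + \frac{c}{4}$ ($D{\left(c \right)} = c \frac{1}{4} + 1 = \frac{c}{4} + 1 = 1 + \frac{c}{4}$)
$k{\left(B,r \right)} = 2$
$a{\left(g \right)} = 3363 + g^{2}$ ($a{\left(g \right)} = \left(g^{2} + 1900\right) + 1463 = \left(1900 + g^{2}\right) + 1463 = 3363 + g^{2}$)
$\frac{-1222615 + a{\left(k{\left(35,D{\left(-2 \right)} \right)} \right)}}{1711612 + 114655} = \frac{-1222615 + \left(3363 + 2^{2}\right)}{1711612 + 114655} = \frac{-1222615 + \left(3363 + 4\right)}{1826267} = \left(-1222615 + 3367\right) \frac{1}{1826267} = \left(-1219248\right) \frac{1}{1826267} = - \frac{1219248}{1826267}$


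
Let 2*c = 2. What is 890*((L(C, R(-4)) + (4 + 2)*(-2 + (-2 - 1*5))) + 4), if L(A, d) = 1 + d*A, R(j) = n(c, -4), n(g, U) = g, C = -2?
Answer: -45390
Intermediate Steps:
c = 1 (c = (½)*2 = 1)
R(j) = 1
L(A, d) = 1 + A*d
890*((L(C, R(-4)) + (4 + 2)*(-2 + (-2 - 1*5))) + 4) = 890*(((1 - 2*1) + (4 + 2)*(-2 + (-2 - 1*5))) + 4) = 890*(((1 - 2) + 6*(-2 + (-2 - 5))) + 4) = 890*((-1 + 6*(-2 - 7)) + 4) = 890*((-1 + 6*(-9)) + 4) = 890*((-1 - 54) + 4) = 890*(-55 + 4) = 890*(-51) = -45390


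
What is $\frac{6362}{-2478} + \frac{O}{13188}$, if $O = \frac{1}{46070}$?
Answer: $- \frac{4382503081}{1706985640} \approx -2.5674$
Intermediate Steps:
$O = \frac{1}{46070} \approx 2.1706 \cdot 10^{-5}$
$\frac{6362}{-2478} + \frac{O}{13188} = \frac{6362}{-2478} + \frac{1}{46070 \cdot 13188} = 6362 \left(- \frac{1}{2478}\right) + \frac{1}{46070} \cdot \frac{1}{13188} = - \frac{3181}{1239} + \frac{1}{607571160} = - \frac{4382503081}{1706985640}$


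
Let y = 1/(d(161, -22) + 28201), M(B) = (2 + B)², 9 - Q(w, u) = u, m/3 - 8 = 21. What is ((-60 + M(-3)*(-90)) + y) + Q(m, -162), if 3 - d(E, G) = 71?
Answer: 590794/28133 ≈ 21.000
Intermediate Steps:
m = 87 (m = 24 + 3*21 = 24 + 63 = 87)
d(E, G) = -68 (d(E, G) = 3 - 1*71 = 3 - 71 = -68)
Q(w, u) = 9 - u
y = 1/28133 (y = 1/(-68 + 28201) = 1/28133 ≈ 3.5545e-5)
((-60 + M(-3)*(-90)) + y) + Q(m, -162) = ((-60 + (2 - 3)²*(-90)) + 1/28133) + (9 - 1*(-162)) = ((-60 + (-1)²*(-90)) + 1/28133) + (9 + 162) = ((-60 + 1*(-90)) + 1/28133) + 171 = ((-60 - 90) + 1/28133) + 171 = (-150 + 1/28133) + 171 = -4219949/28133 + 171 = 590794/28133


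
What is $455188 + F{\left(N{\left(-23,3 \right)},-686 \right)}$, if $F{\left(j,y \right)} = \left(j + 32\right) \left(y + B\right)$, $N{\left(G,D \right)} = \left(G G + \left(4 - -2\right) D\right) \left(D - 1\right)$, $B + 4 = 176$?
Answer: $-123576$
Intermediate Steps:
$B = 172$ ($B = -4 + 176 = 172$)
$N{\left(G,D \right)} = \left(-1 + D\right) \left(G^{2} + 6 D\right)$ ($N{\left(G,D \right)} = \left(G^{2} + \left(4 + 2\right) D\right) \left(-1 + D\right) = \left(G^{2} + 6 D\right) \left(-1 + D\right) = \left(-1 + D\right) \left(G^{2} + 6 D\right)$)
$F{\left(j,y \right)} = \left(32 + j\right) \left(172 + y\right)$ ($F{\left(j,y \right)} = \left(j + 32\right) \left(y + 172\right) = \left(32 + j\right) \left(172 + y\right)$)
$455188 + F{\left(N{\left(-23,3 \right)},-686 \right)} = 455188 + \left(5504 + 32 \left(-686\right) + 172 \left(- \left(-23\right)^{2} - 18 + 6 \cdot 3^{2} + 3 \left(-23\right)^{2}\right) + \left(- \left(-23\right)^{2} - 18 + 6 \cdot 3^{2} + 3 \left(-23\right)^{2}\right) \left(-686\right)\right) = 455188 + \left(5504 - 21952 + 172 \left(\left(-1\right) 529 - 18 + 6 \cdot 9 + 3 \cdot 529\right) + \left(\left(-1\right) 529 - 18 + 6 \cdot 9 + 3 \cdot 529\right) \left(-686\right)\right) = 455188 + \left(5504 - 21952 + 172 \left(-529 - 18 + 54 + 1587\right) + \left(-529 - 18 + 54 + 1587\right) \left(-686\right)\right) = 455188 + \left(5504 - 21952 + 172 \cdot 1094 + 1094 \left(-686\right)\right) = 455188 + \left(5504 - 21952 + 188168 - 750484\right) = 455188 - 578764 = -123576$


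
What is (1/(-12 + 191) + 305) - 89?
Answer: 38665/179 ≈ 216.01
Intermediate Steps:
(1/(-12 + 191) + 305) - 89 = (1/179 + 305) - 89 = 54596/179 - 89 = 38665/179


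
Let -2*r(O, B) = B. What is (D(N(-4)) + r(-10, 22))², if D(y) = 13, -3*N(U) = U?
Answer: 4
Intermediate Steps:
r(O, B) = -B/2
N(U) = -U/3
(D(N(-4)) + r(-10, 22))² = (13 - ½*22)² = (13 - 11)² = 2² = 4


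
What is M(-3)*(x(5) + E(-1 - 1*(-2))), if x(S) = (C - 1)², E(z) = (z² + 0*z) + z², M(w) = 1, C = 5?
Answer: 18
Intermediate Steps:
E(z) = 2*z² (E(z) = (z² + 0) + z² = z² + z² = 2*z²)
x(S) = 16 (x(S) = (5 - 1)² = 4² = 16)
M(-3)*(x(5) + E(-1 - 1*(-2))) = 1*(16 + 2*(-1 - 1*(-2))²) = 1*(16 + 2*(-1 + 2)²) = 1*(16 + 2*1²) = 1*(16 + 2*1) = 1*(16 + 2) = 1*18 = 18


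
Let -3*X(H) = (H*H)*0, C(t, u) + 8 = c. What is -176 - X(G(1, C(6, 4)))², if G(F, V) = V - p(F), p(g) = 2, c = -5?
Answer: -176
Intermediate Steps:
C(t, u) = -13 (C(t, u) = -8 - 5 = -13)
G(F, V) = -2 + V (G(F, V) = V - 1*2 = V - 2 = -2 + V)
X(H) = 0 (X(H) = -H*H*0/3 = -H²*0/3 = -⅓*0 = 0)
-176 - X(G(1, C(6, 4)))² = -176 - 1*0² = -176 - 1*0 = -176 + 0 = -176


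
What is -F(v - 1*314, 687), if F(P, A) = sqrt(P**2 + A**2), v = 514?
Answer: -sqrt(511969) ≈ -715.52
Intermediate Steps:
F(P, A) = sqrt(A**2 + P**2)
-F(v - 1*314, 687) = -sqrt(687**2 + (514 - 1*314)**2) = -sqrt(471969 + (514 - 314)**2) = -sqrt(471969 + 200**2) = -sqrt(471969 + 40000) = -sqrt(511969)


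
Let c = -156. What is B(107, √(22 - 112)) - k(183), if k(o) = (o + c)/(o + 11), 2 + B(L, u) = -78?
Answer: -15547/194 ≈ -80.139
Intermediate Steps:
B(L, u) = -80 (B(L, u) = -2 - 78 = -80)
k(o) = (-156 + o)/(11 + o) (k(o) = (o - 156)/(o + 11) = (-156 + o)/(11 + o))
B(107, √(22 - 112)) - k(183) = -80 - (-156 + 183)/(11 + 183) = -80 - 27/194 = -15547/194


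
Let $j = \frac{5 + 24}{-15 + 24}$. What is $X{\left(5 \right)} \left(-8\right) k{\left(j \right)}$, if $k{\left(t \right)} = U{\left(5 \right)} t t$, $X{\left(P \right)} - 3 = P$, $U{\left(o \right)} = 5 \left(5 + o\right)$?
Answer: $- \frac{2691200}{81} \approx -33225.0$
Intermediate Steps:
$U{\left(o \right)} = 25 + 5 o$
$X{\left(P \right)} = 3 + P$
$j = \frac{29}{9} \approx 3.2222$
$k{\left(t \right)} = 50 t^{2}$ ($k{\left(t \right)} = \left(25 + 5 \cdot 5\right) t t = \left(25 + 25\right) t t = 50 t t = 50 t^{2}$)
$X{\left(5 \right)} \left(-8\right) k{\left(j \right)} = \left(3 + 5\right) \left(-8\right) 50 \left(\frac{29}{9}\right)^{2} = 8 \left(-8\right) 50 \cdot \frac{841}{81} = \left(-64\right) \frac{42050}{81} = - \frac{2691200}{81}$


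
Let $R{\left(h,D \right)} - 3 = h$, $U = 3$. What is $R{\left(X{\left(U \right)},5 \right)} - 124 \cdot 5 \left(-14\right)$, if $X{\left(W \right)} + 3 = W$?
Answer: $8683$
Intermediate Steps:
$X{\left(W \right)} = -3 + W$
$R{\left(h,D \right)} = 3 + h$
$R{\left(X{\left(U \right)},5 \right)} - 124 \cdot 5 \left(-14\right) = \left(3 + \left(-3 + 3\right)\right) - 124 \cdot 5 \left(-14\right) = \left(3 + 0\right) - -8680 = 3 + 8680 = 8683$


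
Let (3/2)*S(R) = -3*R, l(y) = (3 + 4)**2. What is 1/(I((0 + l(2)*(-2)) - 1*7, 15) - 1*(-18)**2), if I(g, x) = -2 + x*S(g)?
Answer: 1/2824 ≈ 0.00035411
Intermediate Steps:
l(y) = 49 (l(y) = 7**2 = 49)
S(R) = -2*R (S(R) = 2*(-3*R)/3 = -2*R)
I(g, x) = -2 - 2*g*x (I(g, x) = -2 + x*(-2*g) = -2 - 2*g*x)
1/(I((0 + l(2)*(-2)) - 1*7, 15) - 1*(-18)**2) = 1/((-2 - 2*((0 + 49*(-2)) - 1*7)*15) - 1*(-18)**2) = 1/((-2 - 2*((0 - 98) - 7)*15) - 1*324) = 1/((-2 - 2*(-98 - 7)*15) - 324) = 1/((-2 - 2*(-105)*15) - 324) = 1/((-2 + 3150) - 324) = 1/(3148 - 324) = 1/2824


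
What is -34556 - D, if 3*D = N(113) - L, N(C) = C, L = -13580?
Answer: -117361/3 ≈ -39120.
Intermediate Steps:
D = 13693/3 (D = (113 - 1*(-13580))/3 = (113 + 13580)/3 = (1/3)*13693 = 13693/3 ≈ 4564.3)
-34556 - D = -34556 - 1*13693/3 = -34556 - 13693/3 = -117361/3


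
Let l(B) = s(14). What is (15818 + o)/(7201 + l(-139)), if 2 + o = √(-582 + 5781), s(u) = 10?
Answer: 15816/7211 + √5199/7211 ≈ 2.2033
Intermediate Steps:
l(B) = 10
o = -2 + √5199 (o = -2 + √(-582 + 5781) = -2 + √5199 ≈ 70.104)
(15818 + o)/(7201 + l(-139)) = (15818 + (-2 + √5199))/(7201 + 10) = (15816 + √5199)/7211 = (15816 + √5199)*(1/7211) = 15816/7211 + √5199/7211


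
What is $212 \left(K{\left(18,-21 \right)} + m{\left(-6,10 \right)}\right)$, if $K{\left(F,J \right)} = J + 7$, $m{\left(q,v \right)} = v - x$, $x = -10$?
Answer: $1272$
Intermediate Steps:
$m{\left(q,v \right)} = 10 + v$ ($m{\left(q,v \right)} = v - -10 = v + 10 = 10 + v$)
$K{\left(F,J \right)} = 7 + J$
$212 \left(K{\left(18,-21 \right)} + m{\left(-6,10 \right)}\right) = 212 \left(\left(7 - 21\right) + \left(10 + 10\right)\right) = 212 \left(-14 + 20\right) = 212 \cdot 6 = 1272$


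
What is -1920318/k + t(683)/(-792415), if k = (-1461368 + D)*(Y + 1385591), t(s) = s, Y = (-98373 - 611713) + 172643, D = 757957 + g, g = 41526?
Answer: -12729947301179/14828103696477890 ≈ -0.00085850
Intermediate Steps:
D = 799483 (D = 757957 + 41526 = 799483)
Y = -537443 (Y = -710086 + 172643 = -537443)
k = -561376438980 (k = (-1461368 + 799483)*(-537443 + 1385591) = -661885*848148 = -561376438980)
-1920318/k + t(683)/(-792415) = -1920318/(-561376438980) + 683/(-792415) = -1920318*(-1/561376438980) + 683*(-1/792415) = 320053/93562739830 - 683/792415 = -12729947301179/14828103696477890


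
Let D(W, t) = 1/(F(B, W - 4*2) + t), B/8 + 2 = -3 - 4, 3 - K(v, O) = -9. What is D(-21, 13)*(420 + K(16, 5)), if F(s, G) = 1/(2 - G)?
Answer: 3348/101 ≈ 33.148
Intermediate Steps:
K(v, O) = 12 (K(v, O) = 3 - 1*(-9) = 3 + 9 = 12)
B = -72 (B = -16 + 8*(-3 - 4) = -16 + 8*(-7) = -16 - 56 = -72)
D(W, t) = 1/(t - 1/(-10 + W)) (D(W, t) = 1/(-1/(-2 + (W - 4*2)) + t) = 1/(-1/(-2 + (W - 8)) + t) = 1/(-1/(-2 + (-8 + W)) + t) = 1/(-1/(-10 + W) + t) = 1/(t - 1/(-10 + W)))
D(-21, 13)*(420 + K(16, 5)) = ((-10 - 21)/(-1 + 13*(-10 - 21)))*(420 + 12) = (-31/(-1 + 13*(-31)))*432 = (-31/(-1 - 403))*432 = (-31/(-404))*432 = -1/404*(-31)*432 = (31/404)*432 = 3348/101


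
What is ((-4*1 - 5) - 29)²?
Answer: 1444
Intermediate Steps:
((-4*1 - 5) - 29)² = ((-4 - 5) - 29)² = (-9 - 29)² = (-38)² = 1444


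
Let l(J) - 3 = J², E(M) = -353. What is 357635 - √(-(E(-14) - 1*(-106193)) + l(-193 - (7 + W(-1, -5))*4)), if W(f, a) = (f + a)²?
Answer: 357635 - 2*√6847 ≈ 3.5747e+5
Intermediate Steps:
W(f, a) = (a + f)²
l(J) = 3 + J²
357635 - √(-(E(-14) - 1*(-106193)) + l(-193 - (7 + W(-1, -5))*4)) = 357635 - √(-(-353 - 1*(-106193)) + (3 + (-193 - (7 + (-5 - 1)²)*4)²)) = 357635 - √(-(-353 + 106193) + (3 + (-193 - (7 + (-6)²)*4)²)) = 357635 - √(-1*105840 + (3 + (-193 - (7 + 36)*4)²)) = 357635 - √(-105840 + (3 + (-193 - 43*4)²)) = 357635 - √(-105840 + (3 + (-193 - 1*172)²)) = 357635 - √(-105840 + (3 + (-193 - 172)²)) = 357635 - √(-105840 + (3 + (-365)²)) = 357635 - √(-105840 + (3 + 133225)) = 357635 - √(-105840 + 133228) = 357635 - √27388 = 357635 - 2*√6847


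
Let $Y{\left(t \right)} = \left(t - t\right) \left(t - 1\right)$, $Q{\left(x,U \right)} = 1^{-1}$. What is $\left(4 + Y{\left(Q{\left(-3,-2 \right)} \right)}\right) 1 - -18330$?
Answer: $18334$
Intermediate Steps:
$Q{\left(x,U \right)} = 1$
$Y{\left(t \right)} = 0$ ($Y{\left(t \right)} = 0 \left(-1 + t\right) = 0$)
$\left(4 + Y{\left(Q{\left(-3,-2 \right)} \right)}\right) 1 - -18330 = \left(4 + 0\right) 1 - -18330 = 4 \cdot 1 + 18330 = 4 + 18330 = 18334$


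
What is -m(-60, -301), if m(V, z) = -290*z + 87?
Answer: -87377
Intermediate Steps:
m(V, z) = 87 - 290*z
-m(-60, -301) = -(87 - 290*(-301)) = -(87 + 87290) = -1*87377 = -87377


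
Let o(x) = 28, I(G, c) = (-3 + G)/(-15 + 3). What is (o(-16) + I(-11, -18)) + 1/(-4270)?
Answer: 186811/6405 ≈ 29.166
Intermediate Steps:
I(G, c) = 1/4 - G/12 (I(G, c) = (-3 + G)/(-12) = (-3 + G)*(-1/12) = 1/4 - G/12)
(o(-16) + I(-11, -18)) + 1/(-4270) = (28 + (1/4 - 1/12*(-11))) + 1/(-4270) = (28 + (1/4 + 11/12)) - 1/4270 = (28 + 7/6) - 1/4270 = 175/6 - 1/4270 = 186811/6405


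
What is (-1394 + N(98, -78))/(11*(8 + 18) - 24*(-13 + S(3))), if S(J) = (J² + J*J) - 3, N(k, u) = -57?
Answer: -1451/238 ≈ -6.0966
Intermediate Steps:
S(J) = -3 + 2*J² (S(J) = (J² + J²) - 3 = 2*J² - 3 = -3 + 2*J²)
(-1394 + N(98, -78))/(11*(8 + 18) - 24*(-13 + S(3))) = (-1394 - 57)/(11*(8 + 18) - 24*(-13 + (-3 + 2*3²))) = -1451/(11*26 - 24*(-13 + (-3 + 2*9))) = -1451/(286 - 24*(-13 + (-3 + 18))) = -1451/(286 - 24*(-13 + 15)) = -1451/(286 - 24*2) = -1451/(286 - 48) = -1451/238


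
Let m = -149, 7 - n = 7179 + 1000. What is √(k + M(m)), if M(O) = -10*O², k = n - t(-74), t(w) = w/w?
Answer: I*√230183 ≈ 479.77*I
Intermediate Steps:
t(w) = 1
n = -8172 (n = 7 - (7179 + 1000) = 7 - 1*8179 = 7 - 8179 = -8172)
k = -8173 (k = -8172 - 1*1 = -8172 - 1 = -8173)
√(k + M(m)) = √(-8173 - 10*(-149)²) = √(-8173 - 10*22201) = √(-8173 - 222010) = √(-230183) = I*√230183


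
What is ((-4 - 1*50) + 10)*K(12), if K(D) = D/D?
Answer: -44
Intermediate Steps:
K(D) = 1
((-4 - 1*50) + 10)*K(12) = ((-4 - 1*50) + 10)*1 = ((-4 - 50) + 10)*1 = (-54 + 10)*1 = -44*1 = -44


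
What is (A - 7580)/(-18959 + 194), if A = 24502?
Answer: -16922/18765 ≈ -0.90178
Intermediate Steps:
(A - 7580)/(-18959 + 194) = (24502 - 7580)/(-18959 + 194) = 16922/(-18765) = 16922*(-1/18765) = -16922/18765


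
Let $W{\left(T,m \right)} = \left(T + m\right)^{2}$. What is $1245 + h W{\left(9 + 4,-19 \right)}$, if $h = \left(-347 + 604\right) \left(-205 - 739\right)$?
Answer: $-8732643$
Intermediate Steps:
$h = -242608$ ($h = 257 \left(-944\right) = -242608$)
$1245 + h W{\left(9 + 4,-19 \right)} = 1245 - 242608 \left(\left(9 + 4\right) - 19\right)^{2} = 1245 - 242608 \left(13 - 19\right)^{2} = 1245 - 242608 \left(-6\right)^{2} = 1245 - 8733888 = -8732643$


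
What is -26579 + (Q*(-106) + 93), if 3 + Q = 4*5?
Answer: -28288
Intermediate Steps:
Q = 17 (Q = -3 + 4*5 = -3 + 20 = 17)
-26579 + (Q*(-106) + 93) = -26579 + (17*(-106) + 93) = -26579 + (-1802 + 93) = -26579 - 1709 = -28288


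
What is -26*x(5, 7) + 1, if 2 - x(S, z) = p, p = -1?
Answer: -77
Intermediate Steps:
x(S, z) = 3 (x(S, z) = 2 - 1*(-1) = 2 + 1 = 3)
-26*x(5, 7) + 1 = -26*3 + 1 = -78 + 1 = -77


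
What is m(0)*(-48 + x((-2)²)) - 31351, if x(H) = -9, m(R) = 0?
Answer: -31351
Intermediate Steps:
m(0)*(-48 + x((-2)²)) - 31351 = 0*(-48 - 9) - 31351 = 0*(-57) - 31351 = 0 - 31351 = -31351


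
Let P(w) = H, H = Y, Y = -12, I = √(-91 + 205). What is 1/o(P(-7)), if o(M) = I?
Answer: √114/114 ≈ 0.093659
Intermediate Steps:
I = √114 ≈ 10.677
H = -12
P(w) = -12
o(M) = √114
1/o(P(-7)) = 1/(√114) = √114/114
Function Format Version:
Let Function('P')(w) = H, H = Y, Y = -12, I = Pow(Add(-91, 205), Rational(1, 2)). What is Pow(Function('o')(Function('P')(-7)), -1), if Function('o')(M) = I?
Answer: Mul(Rational(1, 114), Pow(114, Rational(1, 2))) ≈ 0.093659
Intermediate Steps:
I = Pow(114, Rational(1, 2)) ≈ 10.677
H = -12
Function('P')(w) = -12
Function('o')(M) = Pow(114, Rational(1, 2))
Pow(Function('o')(Function('P')(-7)), -1) = Pow(Pow(114, Rational(1, 2)), -1) = Mul(Rational(1, 114), Pow(114, Rational(1, 2)))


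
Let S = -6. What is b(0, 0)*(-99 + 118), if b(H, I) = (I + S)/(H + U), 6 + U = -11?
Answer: 114/17 ≈ 6.7059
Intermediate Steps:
U = -17 (U = -6 - 11 = -17)
b(H, I) = (-6 + I)/(-17 + H) (b(H, I) = (I - 6)/(H - 17) = (-6 + I)/(-17 + H))
b(0, 0)*(-99 + 118) = ((-6 + 0)/(-17 + 0))*(-99 + 118) = (-6/(-17))*19 = -1/17*(-6)*19 = (6/17)*19 = 114/17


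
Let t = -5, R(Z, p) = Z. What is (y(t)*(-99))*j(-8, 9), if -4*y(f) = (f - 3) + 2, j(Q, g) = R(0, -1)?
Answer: 0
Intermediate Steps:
j(Q, g) = 0
y(f) = 1/4 - f/4 (y(f) = -((f - 3) + 2)/4 = -((-3 + f) + 2)/4 = -(-1 + f)/4 = 1/4 - f/4)
(y(t)*(-99))*j(-8, 9) = ((1/4 - 1/4*(-5))*(-99))*0 = ((1/4 + 5/4)*(-99))*0 = ((3/2)*(-99))*0 = -297/2*0 = 0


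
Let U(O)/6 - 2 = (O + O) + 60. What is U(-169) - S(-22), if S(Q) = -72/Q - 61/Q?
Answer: -36565/22 ≈ -1662.0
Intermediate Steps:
S(Q) = -133/Q
U(O) = 372 + 12*O (U(O) = 12 + 6*((O + O) + 60) = 12 + 6*(2*O + 60) = 12 + 6*(60 + 2*O) = 12 + (360 + 12*O) = 372 + 12*O)
U(-169) - S(-22) = (372 + 12*(-169)) - (-133)/(-22) = (372 - 2028) - (-133)*(-1)/22 = -1656 - 1*133/22 = -1656 - 133/22 = -36565/22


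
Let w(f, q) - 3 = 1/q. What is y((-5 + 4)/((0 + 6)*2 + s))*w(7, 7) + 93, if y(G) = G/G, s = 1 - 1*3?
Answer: 673/7 ≈ 96.143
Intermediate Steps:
s = -2 (s = 1 - 3 = -2)
y(G) = 1
w(f, q) = 3 + 1/q
y((-5 + 4)/((0 + 6)*2 + s))*w(7, 7) + 93 = 1*(3 + 1/7) + 93 = 1*(22/7) + 93 = 22/7 + 93 = 673/7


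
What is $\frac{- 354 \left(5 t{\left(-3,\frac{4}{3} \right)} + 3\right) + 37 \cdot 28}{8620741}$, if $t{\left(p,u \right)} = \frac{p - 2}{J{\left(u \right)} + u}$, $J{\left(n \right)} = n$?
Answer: $\frac{13171}{34482964} \approx 0.00038196$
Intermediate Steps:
$t{\left(p,u \right)} = \frac{-2 + p}{2 u}$ ($t{\left(p,u \right)} = \frac{p - 2}{u + u} = \frac{-2 + p}{2 u}$)
$\frac{- 354 \left(5 t{\left(-3,\frac{4}{3} \right)} + 3\right) + 37 \cdot 28}{8620741} = \frac{- 354 \left(5 \frac{-2 - 3}{2 \cdot \frac{4}{3}} + 3\right) + 37 \cdot 28}{8620741} = \left(- 354 \left(5 \cdot \frac{1}{2} \frac{1}{4 \cdot \frac{1}{3}} \left(-5\right) + 3\right) + 1036\right) \frac{1}{8620741} = \left(- 354 \left(5 \cdot \frac{1}{2} \frac{1}{\frac{4}{3}} \left(-5\right) + 3\right) + 1036\right) \frac{1}{8620741} = \left(- 354 \left(5 \cdot \frac{1}{2} \cdot \frac{3}{4} \left(-5\right) + 3\right) + 1036\right) \frac{1}{8620741} = \left(- 354 \left(5 \left(- \frac{15}{8}\right) + 3\right) + 1036\right) \frac{1}{8620741} = \left(- 354 \left(- \frac{75}{8} + 3\right) + 1036\right) \frac{1}{8620741} = \left(\left(-354\right) \left(- \frac{51}{8}\right) + 1036\right) \frac{1}{8620741} = \left(\frac{9027}{4} + 1036\right) \frac{1}{8620741} = \frac{13171}{4} \cdot \frac{1}{8620741} = \frac{13171}{34482964}$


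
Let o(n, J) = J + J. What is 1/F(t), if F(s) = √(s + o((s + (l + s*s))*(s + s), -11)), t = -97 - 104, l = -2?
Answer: -I*√223/223 ≈ -0.066965*I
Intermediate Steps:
t = -201
o(n, J) = 2*J
F(s) = √(-22 + s) (F(s) = √(s + 2*(-11)) = √(s - 22) = √(-22 + s))
1/F(t) = 1/(√(-22 - 201)) = 1/(√(-223)) = 1/(I*√223) = -I*√223/223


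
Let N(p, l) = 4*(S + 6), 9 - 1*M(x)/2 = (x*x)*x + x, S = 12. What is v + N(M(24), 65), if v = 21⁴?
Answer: 194553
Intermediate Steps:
M(x) = 18 - 2*x - 2*x³ (M(x) = 18 - 2*((x*x)*x + x) = 18 - 2*(x²*x + x) = 18 - 2*(x³ + x) = 18 - 2*(x + x³) = 18 + (-2*x - 2*x³) = 18 - 2*x - 2*x³)
N(p, l) = 72 (N(p, l) = 4*(12 + 6) = 4*18 = 72)
v = 194481
v + N(M(24), 65) = 194481 + 72 = 194553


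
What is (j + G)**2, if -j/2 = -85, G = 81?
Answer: 63001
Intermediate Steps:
j = 170 (j = -2*(-85) = 170)
(j + G)**2 = (170 + 81)**2 = 251**2 = 63001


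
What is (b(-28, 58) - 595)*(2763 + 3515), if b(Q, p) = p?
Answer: -3371286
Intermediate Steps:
(b(-28, 58) - 595)*(2763 + 3515) = (58 - 595)*(2763 + 3515) = -537*6278 = -3371286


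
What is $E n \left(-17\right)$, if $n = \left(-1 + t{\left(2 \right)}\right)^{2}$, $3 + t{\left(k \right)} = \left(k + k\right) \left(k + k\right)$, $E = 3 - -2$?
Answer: $-12240$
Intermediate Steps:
$E = 5$ ($E = 3 + 2 = 5$)
$t{\left(k \right)} = -3 + 4 k^{2}$ ($t{\left(k \right)} = -3 + \left(k + k\right) \left(k + k\right) = -3 + 2 k 2 k = -3 + 4 k^{2}$)
$n = 144$ ($n = \left(-1 - \left(3 - 4 \cdot 2^{2}\right)\right)^{2} = \left(-1 + \left(-3 + 4 \cdot 4\right)\right)^{2} = \left(-1 + \left(-3 + 16\right)\right)^{2} = \left(-1 + 13\right)^{2} = 12^{2} = 144$)
$E n \left(-17\right) = 5 \cdot 144 \left(-17\right) = 720 \left(-17\right) = -12240$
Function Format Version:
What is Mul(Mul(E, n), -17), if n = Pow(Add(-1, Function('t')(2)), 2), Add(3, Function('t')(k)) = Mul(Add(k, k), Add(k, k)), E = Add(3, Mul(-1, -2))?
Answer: -12240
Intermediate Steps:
E = 5 (E = Add(3, 2) = 5)
Function('t')(k) = Add(-3, Mul(4, Pow(k, 2))) (Function('t')(k) = Add(-3, Mul(Add(k, k), Add(k, k))) = Add(-3, Mul(Mul(2, k), Mul(2, k))) = Add(-3, Mul(4, Pow(k, 2))))
n = 144 (n = Pow(Add(-1, Add(-3, Mul(4, Pow(2, 2)))), 2) = Pow(Add(-1, Add(-3, Mul(4, 4))), 2) = Pow(Add(-1, Add(-3, 16)), 2) = Pow(Add(-1, 13), 2) = Pow(12, 2) = 144)
Mul(Mul(E, n), -17) = Mul(Mul(5, 144), -17) = Mul(720, -17) = -12240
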